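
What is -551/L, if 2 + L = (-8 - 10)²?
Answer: -551/322 ≈ -1.7112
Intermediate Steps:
L = 322 (L = -2 + (-8 - 10)² = -2 + (-18)² = -2 + 324 = 322)
-551/L = -551/322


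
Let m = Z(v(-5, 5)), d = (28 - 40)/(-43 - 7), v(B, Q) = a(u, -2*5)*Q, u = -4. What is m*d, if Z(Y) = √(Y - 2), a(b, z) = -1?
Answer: 6*I*√7/25 ≈ 0.63498*I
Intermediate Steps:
v(B, Q) = -Q
d = 6/25 (d = -12/(-50) = -12*(-1/50) = 6/25 ≈ 0.24000)
Z(Y) = √(-2 + Y)
m = I*√7 (m = √(-2 - 1*5) = √(-2 - 5) = √(-7) = I*√7 ≈ 2.6458*I)
m*d = (I*√7)*(6/25) = 6*I*√7/25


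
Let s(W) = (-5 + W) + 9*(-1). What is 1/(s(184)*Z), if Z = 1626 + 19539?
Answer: 1/3598050 ≈ 2.7793e-7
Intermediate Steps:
s(W) = -14 + W (s(W) = (-5 + W) - 9 = -14 + W)
Z = 21165
1/(s(184)*Z) = 1/((-14 + 184)*21165) = (1/21165)/170 = (1/170)*(1/21165) = 1/3598050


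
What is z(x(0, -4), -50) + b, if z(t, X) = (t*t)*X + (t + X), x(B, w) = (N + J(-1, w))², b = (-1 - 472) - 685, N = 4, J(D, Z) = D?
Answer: -5249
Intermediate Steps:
b = -1158 (b = -473 - 685 = -1158)
x(B, w) = 9 (x(B, w) = (4 - 1)² = 3² = 9)
z(t, X) = X + t + X*t² (z(t, X) = t²*X + (X + t) = X*t² + (X + t) = X + t + X*t²)
z(x(0, -4), -50) + b = (-50 + 9 - 50*9²) - 1158 = (-50 + 9 - 50*81) - 1158 = (-50 + 9 - 4050) - 1158 = -4091 - 1158 = -5249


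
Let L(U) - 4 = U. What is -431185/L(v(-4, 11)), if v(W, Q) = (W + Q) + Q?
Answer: -431185/22 ≈ -19599.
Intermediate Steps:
v(W, Q) = W + 2*Q (v(W, Q) = (Q + W) + Q = W + 2*Q)
L(U) = 4 + U
-431185/L(v(-4, 11)) = -431185/(4 + (-4 + 2*11)) = -431185/(4 + (-4 + 22)) = -431185/(4 + 18) = -431185/22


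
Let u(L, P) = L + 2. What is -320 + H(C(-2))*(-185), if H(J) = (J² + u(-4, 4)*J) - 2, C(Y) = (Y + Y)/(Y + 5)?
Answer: -6950/9 ≈ -772.22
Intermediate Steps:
u(L, P) = 2 + L
C(Y) = 2*Y/(5 + Y) (C(Y) = (2*Y)/(5 + Y) = 2*Y/(5 + Y))
H(J) = -2 + J² - 2*J (H(J) = (J² + (2 - 4)*J) - 2 = (J² - 2*J) - 2 = -2 + J² - 2*J)
-320 + H(C(-2))*(-185) = -320 + (-2 + (2*(-2)/(5 - 2))² - 4*(-2)/(5 - 2))*(-185) = -320 + (-2 + (2*(-2)/3)² - 4*(-2)/3)*(-185) = -320 + (-2 + (2*(-2)*(⅓))² - 4*(-2)/3)*(-185) = -320 + (-2 + (-4/3)² - 2*(-4/3))*(-185) = -320 + (-2 + 16/9 + 8/3)*(-185) = -320 + (22/9)*(-185) = -320 - 4070/9 = -6950/9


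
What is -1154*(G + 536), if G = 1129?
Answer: -1921410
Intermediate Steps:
-1154*(G + 536) = -1154*(1129 + 536) = -1154*1665 = -1921410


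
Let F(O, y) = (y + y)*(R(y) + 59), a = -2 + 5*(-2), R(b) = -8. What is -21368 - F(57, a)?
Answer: -20144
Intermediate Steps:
a = -12 (a = -2 - 10 = -12)
F(O, y) = 102*y (F(O, y) = (y + y)*(-8 + 59) = (2*y)*51 = 102*y)
-21368 - F(57, a) = -21368 - 102*(-12) = -21368 - 1*(-1224) = -21368 + 1224 = -20144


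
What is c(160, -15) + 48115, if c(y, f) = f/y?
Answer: 1539677/32 ≈ 48115.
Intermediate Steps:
c(160, -15) + 48115 = -15/160 + 48115 = -15*1/160 + 48115 = -3/32 + 48115 = 1539677/32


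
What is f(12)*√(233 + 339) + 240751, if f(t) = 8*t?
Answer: 240751 + 192*√143 ≈ 2.4305e+5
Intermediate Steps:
f(12)*√(233 + 339) + 240751 = (8*12)*√(233 + 339) + 240751 = 96*√572 + 240751 = 96*(2*√143) + 240751 = 192*√143 + 240751 = 240751 + 192*√143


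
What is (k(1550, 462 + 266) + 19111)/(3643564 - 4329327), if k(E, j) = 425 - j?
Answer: -18808/685763 ≈ -0.027426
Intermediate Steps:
(k(1550, 462 + 266) + 19111)/(3643564 - 4329327) = ((425 - (462 + 266)) + 19111)/(3643564 - 4329327) = ((425 - 1*728) + 19111)/(-685763) = ((425 - 728) + 19111)*(-1/685763) = (-303 + 19111)*(-1/685763) = 18808*(-1/685763) = -18808/685763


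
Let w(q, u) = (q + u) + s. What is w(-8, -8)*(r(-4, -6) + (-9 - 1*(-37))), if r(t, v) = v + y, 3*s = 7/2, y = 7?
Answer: -2581/6 ≈ -430.17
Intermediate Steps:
s = 7/6 (s = (7/2)/3 = (7*(½))/3 = (⅓)*(7/2) = 7/6 ≈ 1.1667)
r(t, v) = 7 + v (r(t, v) = v + 7 = 7 + v)
w(q, u) = 7/6 + q + u (w(q, u) = (q + u) + 7/6 = 7/6 + q + u)
w(-8, -8)*(r(-4, -6) + (-9 - 1*(-37))) = (7/6 - 8 - 8)*((7 - 6) + (-9 - 1*(-37))) = -89*(1 + (-9 + 37))/6 = -89*(1 + 28)/6 = -89/6*29 = -2581/6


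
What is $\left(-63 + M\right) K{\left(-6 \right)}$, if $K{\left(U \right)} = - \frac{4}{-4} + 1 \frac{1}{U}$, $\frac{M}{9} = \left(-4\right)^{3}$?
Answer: $- \frac{1065}{2} \approx -532.5$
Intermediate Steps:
$M = -576$ ($M = 9 \left(-4\right)^{3} = 9 \left(-64\right) = -576$)
$K{\left(U \right)} = 1 + \frac{1}{U}$ ($K{\left(U \right)} = \left(-4\right) \left(- \frac{1}{4}\right) + \frac{1}{U} = 1 + \frac{1}{U}$)
$\left(-63 + M\right) K{\left(-6 \right)} = \left(-63 - 576\right) \frac{1 - 6}{-6} = - 639 \left(\left(- \frac{1}{6}\right) \left(-5\right)\right) = \left(-639\right) \frac{5}{6} = - \frac{1065}{2}$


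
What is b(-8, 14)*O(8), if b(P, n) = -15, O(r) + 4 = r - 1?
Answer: -45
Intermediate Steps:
O(r) = -5 + r (O(r) = -4 + (r - 1) = -4 + (-1 + r) = -5 + r)
b(-8, 14)*O(8) = -15*(-5 + 8) = -15*3 = -45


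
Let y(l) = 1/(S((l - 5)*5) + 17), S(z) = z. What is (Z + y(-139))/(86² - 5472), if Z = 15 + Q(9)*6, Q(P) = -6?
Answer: -3691/338143 ≈ -0.010916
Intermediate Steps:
Z = -21 (Z = 15 - 6*6 = 15 - 36 = -21)
y(l) = 1/(-8 + 5*l) (y(l) = 1/((l - 5)*5 + 17) = 1/((-5 + l)*5 + 17) = 1/((-25 + 5*l) + 17) = 1/(-8 + 5*l))
(Z + y(-139))/(86² - 5472) = (-21 + 1/(-8 + 5*(-139)))/(86² - 5472) = (-21 + 1/(-8 - 695))/(7396 - 5472) = (-21 + 1/(-703))/1924 = (-21 - 1/703)*(1/1924) = -14764/703*1/1924 = -3691/338143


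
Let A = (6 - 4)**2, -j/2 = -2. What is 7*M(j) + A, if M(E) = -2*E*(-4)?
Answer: 228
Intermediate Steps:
j = 4 (j = -2*(-2) = 4)
A = 4 (A = 2**2 = 4)
M(E) = 8*E (M(E) = -2*E*(-4) = 8*E)
7*M(j) + A = 7*(8*4) + 4 = 7*32 + 4 = 224 + 4 = 228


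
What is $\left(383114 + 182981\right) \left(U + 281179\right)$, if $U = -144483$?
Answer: $77382922120$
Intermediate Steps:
$\left(383114 + 182981\right) \left(U + 281179\right) = \left(383114 + 182981\right) \left(-144483 + 281179\right) = 566095 \cdot 136696 = 77382922120$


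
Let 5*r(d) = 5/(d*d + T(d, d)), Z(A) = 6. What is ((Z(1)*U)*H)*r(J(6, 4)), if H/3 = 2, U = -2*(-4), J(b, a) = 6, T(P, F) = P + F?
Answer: 6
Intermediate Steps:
T(P, F) = F + P
U = 8
H = 6 (H = 3*2 = 6)
r(d) = 1/(d**2 + 2*d) (r(d) = (5/(d*d + (d + d)))/5 = (5/(d**2 + 2*d))/5 = 1/(d**2 + 2*d))
((Z(1)*U)*H)*r(J(6, 4)) = ((6*8)*6)*(1/(6*(2 + 6))) = (48*6)*((1/6)/8) = 288*((1/6)*(1/8)) = 288*(1/48) = 6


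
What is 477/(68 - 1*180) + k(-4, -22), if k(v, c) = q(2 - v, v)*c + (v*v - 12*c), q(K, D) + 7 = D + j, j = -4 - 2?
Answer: 72771/112 ≈ 649.74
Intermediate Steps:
j = -6
q(K, D) = -13 + D (q(K, D) = -7 + (D - 6) = -7 + (-6 + D) = -13 + D)
k(v, c) = v² - 12*c + c*(-13 + v) (k(v, c) = (-13 + v)*c + (v*v - 12*c) = c*(-13 + v) + (v² - 12*c) = v² - 12*c + c*(-13 + v))
477/(68 - 1*180) + k(-4, -22) = 477/(68 - 1*180) + ((-4)² - 25*(-22) - 22*(-4)) = 477/(68 - 180) + (16 + 550 + 88) = 477/(-112) + 654 = 477*(-1/112) + 654 = -477/112 + 654 = 72771/112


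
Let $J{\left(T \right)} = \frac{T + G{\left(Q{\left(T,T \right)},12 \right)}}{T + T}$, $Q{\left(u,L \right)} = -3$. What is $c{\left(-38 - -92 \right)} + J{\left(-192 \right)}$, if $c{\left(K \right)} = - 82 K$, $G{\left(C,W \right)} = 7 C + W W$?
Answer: $- \frac{566761}{128} \approx -4427.8$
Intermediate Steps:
$G{\left(C,W \right)} = W^{2} + 7 C$ ($G{\left(C,W \right)} = 7 C + W^{2} = W^{2} + 7 C$)
$J{\left(T \right)} = \frac{123 + T}{2 T}$ ($J{\left(T \right)} = \frac{T + \left(12^{2} + 7 \left(-3\right)\right)}{T + T} = \frac{T + \left(144 - 21\right)}{2 T} = \left(T + 123\right) \frac{1}{2 T} = \left(123 + T\right) \frac{1}{2 T} = \frac{123 + T}{2 T}$)
$c{\left(-38 - -92 \right)} + J{\left(-192 \right)} = - 82 \left(-38 - -92\right) + \frac{123 - 192}{2 \left(-192\right)} = - 82 \left(-38 + 92\right) + \frac{1}{2} \left(- \frac{1}{192}\right) \left(-69\right) = \left(-82\right) 54 + \frac{23}{128} = -4428 + \frac{23}{128} = - \frac{566761}{128}$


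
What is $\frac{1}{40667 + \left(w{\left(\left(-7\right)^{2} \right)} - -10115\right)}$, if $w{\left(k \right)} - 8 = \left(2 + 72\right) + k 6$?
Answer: $\frac{1}{51158} \approx 1.9547 \cdot 10^{-5}$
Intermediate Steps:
$w{\left(k \right)} = 82 + 6 k$ ($w{\left(k \right)} = 8 + \left(\left(2 + 72\right) + k 6\right) = 8 + \left(74 + 6 k\right) = 82 + 6 k$)
$\frac{1}{40667 + \left(w{\left(\left(-7\right)^{2} \right)} - -10115\right)} = \frac{1}{40667 + \left(\left(82 + 6 \left(-7\right)^{2}\right) - -10115\right)} = \frac{1}{40667 + \left(\left(82 + 6 \cdot 49\right) + 10115\right)} = \frac{1}{40667 + \left(\left(82 + 294\right) + 10115\right)} = \frac{1}{40667 + \left(376 + 10115\right)} = \frac{1}{40667 + 10491} = \frac{1}{51158}$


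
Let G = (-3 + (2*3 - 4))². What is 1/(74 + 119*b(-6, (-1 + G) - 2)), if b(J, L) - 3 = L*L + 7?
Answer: 1/1740 ≈ 0.00057471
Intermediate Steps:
G = 1 (G = (-3 + (6 - 4))² = (-3 + 2)² = (-1)² = 1)
b(J, L) = 10 + L² (b(J, L) = 3 + (L*L + 7) = 3 + (L² + 7) = 3 + (7 + L²) = 10 + L²)
1/(74 + 119*b(-6, (-1 + G) - 2)) = 1/(74 + 119*(10 + ((-1 + 1) - 2)²)) = 1/(74 + 119*(10 + (0 - 2)²)) = 1/(74 + 119*(10 + (-2)²)) = 1/(74 + 119*(10 + 4)) = 1/(74 + 119*14) = 1/(74 + 1666) = 1/1740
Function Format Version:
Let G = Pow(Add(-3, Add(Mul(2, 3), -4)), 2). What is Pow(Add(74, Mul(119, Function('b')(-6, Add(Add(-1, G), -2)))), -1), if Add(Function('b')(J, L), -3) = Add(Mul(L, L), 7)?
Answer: Rational(1, 1740) ≈ 0.00057471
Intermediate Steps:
G = 1 (G = Pow(Add(-3, Add(6, -4)), 2) = Pow(Add(-3, 2), 2) = Pow(-1, 2) = 1)
Function('b')(J, L) = Add(10, Pow(L, 2)) (Function('b')(J, L) = Add(3, Add(Mul(L, L), 7)) = Add(3, Add(Pow(L, 2), 7)) = Add(3, Add(7, Pow(L, 2))) = Add(10, Pow(L, 2)))
Pow(Add(74, Mul(119, Function('b')(-6, Add(Add(-1, G), -2)))), -1) = Pow(Add(74, Mul(119, Add(10, Pow(Add(Add(-1, 1), -2), 2)))), -1) = Pow(Add(74, Mul(119, Add(10, Pow(Add(0, -2), 2)))), -1) = Pow(Add(74, Mul(119, Add(10, Pow(-2, 2)))), -1) = Pow(Add(74, Mul(119, Add(10, 4))), -1) = Pow(Add(74, Mul(119, 14)), -1) = Pow(Add(74, 1666), -1) = Pow(1740, -1) = Rational(1, 1740)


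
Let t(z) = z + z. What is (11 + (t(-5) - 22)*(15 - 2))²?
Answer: 164025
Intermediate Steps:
t(z) = 2*z
(11 + (t(-5) - 22)*(15 - 2))² = (11 + (2*(-5) - 22)*(15 - 2))² = (11 + (-10 - 22)*13)² = (11 - 32*13)² = (11 - 416)² = (-405)² = 164025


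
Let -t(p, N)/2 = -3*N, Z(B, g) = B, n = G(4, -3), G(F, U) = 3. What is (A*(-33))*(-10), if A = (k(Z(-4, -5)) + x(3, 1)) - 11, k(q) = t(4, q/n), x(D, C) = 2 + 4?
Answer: -4290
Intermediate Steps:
n = 3
x(D, C) = 6
t(p, N) = 6*N (t(p, N) = -(-6)*N = 6*N)
k(q) = 2*q (k(q) = 6*(q/3) = 2*q)
A = -13 (A = (2*(-4) + 6) - 11 = (-8 + 6) - 11 = -2 - 11 = -13)
(A*(-33))*(-10) = -13*(-33)*(-10) = 429*(-10) = -4290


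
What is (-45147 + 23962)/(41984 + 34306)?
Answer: -4237/15258 ≈ -0.27769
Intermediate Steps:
(-45147 + 23962)/(41984 + 34306) = -21185/76290 = -21185*1/76290 = -4237/15258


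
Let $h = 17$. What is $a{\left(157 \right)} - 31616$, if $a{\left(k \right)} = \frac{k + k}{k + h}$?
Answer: $- \frac{2750435}{87} \approx -31614.0$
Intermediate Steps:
$a{\left(k \right)} = \frac{2 k}{17 + k}$ ($a{\left(k \right)} = \frac{k + k}{k + 17} = \frac{2 k}{17 + k}$)
$a{\left(157 \right)} - 31616 = 2 \cdot 157 \frac{1}{17 + 157} - 31616 = 2 \cdot 157 \cdot \frac{1}{174} - 31616 = \frac{157}{87} - 31616 = - \frac{2750435}{87}$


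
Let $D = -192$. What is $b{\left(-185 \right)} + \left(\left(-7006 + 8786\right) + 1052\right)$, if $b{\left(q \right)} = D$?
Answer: $2640$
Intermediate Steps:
$b{\left(q \right)} = -192$
$b{\left(-185 \right)} + \left(\left(-7006 + 8786\right) + 1052\right) = -192 + \left(\left(-7006 + 8786\right) + 1052\right) = -192 + \left(1780 + 1052\right) = -192 + 2832 = 2640$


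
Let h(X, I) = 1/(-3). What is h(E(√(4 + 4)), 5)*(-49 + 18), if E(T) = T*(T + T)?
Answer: 31/3 ≈ 10.333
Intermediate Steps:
E(T) = 2*T² (E(T) = T*(2*T) = 2*T²)
h(X, I) = -⅓
h(E(√(4 + 4)), 5)*(-49 + 18) = -(-49 + 18)/3 = -⅓*(-31) = 31/3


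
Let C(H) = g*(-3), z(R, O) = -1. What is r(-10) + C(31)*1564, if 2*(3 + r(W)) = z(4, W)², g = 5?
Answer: -46925/2 ≈ -23463.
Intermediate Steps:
r(W) = -5/2 (r(W) = -3 + (½)*(-1)² = -3 + (½)*1 = -3 + ½ = -5/2)
C(H) = -15 (C(H) = 5*(-3) = -15)
r(-10) + C(31)*1564 = -5/2 - 15*1564 = -5/2 - 23460 = -46925/2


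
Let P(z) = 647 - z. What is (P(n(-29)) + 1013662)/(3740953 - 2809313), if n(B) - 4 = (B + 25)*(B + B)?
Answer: 1014073/931640 ≈ 1.0885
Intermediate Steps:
n(B) = 4 + 2*B*(25 + B) (n(B) = 4 + (B + 25)*(B + B) = 4 + (25 + B)*(2*B) = 4 + 2*B*(25 + B))
(P(n(-29)) + 1013662)/(3740953 - 2809313) = ((647 - (4 + 2*(-29)² + 50*(-29))) + 1013662)/(3740953 - 2809313) = ((647 - (4 + 2*841 - 1450)) + 1013662)/931640 = ((647 - (4 + 1682 - 1450)) + 1013662)*(1/931640) = ((647 - 1*236) + 1013662)*(1/931640) = ((647 - 236) + 1013662)*(1/931640) = (411 + 1013662)*(1/931640) = 1014073*(1/931640) = 1014073/931640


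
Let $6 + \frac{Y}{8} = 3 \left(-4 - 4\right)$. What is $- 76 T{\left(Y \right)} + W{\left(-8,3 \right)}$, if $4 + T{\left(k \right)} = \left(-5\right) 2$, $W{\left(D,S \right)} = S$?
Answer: $1067$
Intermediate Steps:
$Y = -240$ ($Y = -48 + 8 \cdot 3 \left(-4 - 4\right) = -48 + 8 \cdot 3 \left(-8\right) = -48 + 8 \left(-24\right) = -48 - 192 = -240$)
$T{\left(k \right)} = -14$ ($T{\left(k \right)} = -4 - 10 = -14$)
$- 76 T{\left(Y \right)} + W{\left(-8,3 \right)} = \left(-76\right) \left(-14\right) + 3 = 1064 + 3 = 1067$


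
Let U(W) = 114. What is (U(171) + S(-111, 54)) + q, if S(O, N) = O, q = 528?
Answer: 531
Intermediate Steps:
(U(171) + S(-111, 54)) + q = (114 - 111) + 528 = 3 + 528 = 531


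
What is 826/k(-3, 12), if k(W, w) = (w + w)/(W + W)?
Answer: -413/2 ≈ -206.50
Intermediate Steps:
k(W, w) = w/W (k(W, w) = (2*w)/((2*W)) = (2*w)*(1/(2*W)) = w/W)
826/k(-3, 12) = 826/((12/(-3))) = 826/((12*(-⅓))) = 826/(-4) = 826*(-¼) = -413/2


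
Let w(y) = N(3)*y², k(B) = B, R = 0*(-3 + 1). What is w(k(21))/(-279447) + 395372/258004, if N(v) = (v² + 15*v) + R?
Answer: 177451381/122616401 ≈ 1.4472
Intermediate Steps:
R = 0 (R = 0*(-2) = 0)
N(v) = v² + 15*v (N(v) = (v² + 15*v) + 0 = v² + 15*v)
w(y) = 54*y² (w(y) = (3*(15 + 3))*y² = (3*18)*y² = 54*y²)
w(k(21))/(-279447) + 395372/258004 = (54*21²)/(-279447) + 395372/258004 = (54*441)*(-1/279447) + 395372*(1/258004) = 23814*(-1/279447) + 98843/64501 = -162/1901 + 98843/64501 = 177451381/122616401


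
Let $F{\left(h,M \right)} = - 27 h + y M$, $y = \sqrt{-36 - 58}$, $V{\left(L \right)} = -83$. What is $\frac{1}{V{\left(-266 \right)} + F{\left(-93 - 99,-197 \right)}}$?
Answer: $\frac{5101}{29668247} + \frac{197 i \sqrt{94}}{29668247} \approx 0.00017193 + 6.4378 \cdot 10^{-5} i$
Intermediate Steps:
$y = i \sqrt{94}$ ($y = \sqrt{-94} = i \sqrt{94} \approx 9.6954 i$)
$F{\left(h,M \right)} = - 27 h + i M \sqrt{94}$ ($F{\left(h,M \right)} = - 27 h + i \sqrt{94} M = - 27 h + i M \sqrt{94}$)
$\frac{1}{V{\left(-266 \right)} + F{\left(-93 - 99,-197 \right)}} = \frac{1}{-83 - \left(27 \left(-93 - 99\right) - i \left(-197\right) \sqrt{94}\right)} = \frac{1}{-83 - \left(27 \left(-93 - 99\right) + 197 i \sqrt{94}\right)} = \frac{1}{-83 - \left(-5184 + 197 i \sqrt{94}\right)} = \frac{1}{-83 + \left(5184 - 197 i \sqrt{94}\right)} = \frac{1}{5101 - 197 i \sqrt{94}}$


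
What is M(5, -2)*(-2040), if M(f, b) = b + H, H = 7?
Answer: -10200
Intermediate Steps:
M(f, b) = 7 + b (M(f, b) = b + 7 = 7 + b)
M(5, -2)*(-2040) = (7 - 2)*(-2040) = 5*(-2040) = -10200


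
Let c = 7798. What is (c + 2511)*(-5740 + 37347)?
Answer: 325836563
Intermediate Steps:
(c + 2511)*(-5740 + 37347) = (7798 + 2511)*(-5740 + 37347) = 10309*31607 = 325836563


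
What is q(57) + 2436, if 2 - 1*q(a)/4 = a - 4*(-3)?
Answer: 2168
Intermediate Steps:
q(a) = -40 - 4*a (q(a) = 8 - 4*(a - 4*(-3)) = 8 - 4*(a + 12) = 8 - 4*(12 + a) = 8 + (-48 - 4*a) = -40 - 4*a)
q(57) + 2436 = (-40 - 4*57) + 2436 = (-40 - 228) + 2436 = -268 + 2436 = 2168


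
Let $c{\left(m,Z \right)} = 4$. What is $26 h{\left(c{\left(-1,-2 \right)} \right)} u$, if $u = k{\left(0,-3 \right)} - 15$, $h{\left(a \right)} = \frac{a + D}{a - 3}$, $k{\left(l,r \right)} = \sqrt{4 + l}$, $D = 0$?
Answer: $-1352$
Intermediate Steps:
$h{\left(a \right)} = \frac{a}{-3 + a}$ ($h{\left(a \right)} = \frac{a + 0}{a - 3} = \frac{a}{-3 + a}$)
$u = -13$ ($u = \sqrt{4 + 0} - 15 = \sqrt{4} - 15 = 2 - 15 = -13$)
$26 h{\left(c{\left(-1,-2 \right)} \right)} u = 26 \frac{4}{-3 + 4} \left(-13\right) = 26 \cdot \frac{4}{1} \left(-13\right) = 26 \cdot 4 \cdot 1 \left(-13\right) = 26 \cdot 4 \left(-13\right) = 104 \left(-13\right) = -1352$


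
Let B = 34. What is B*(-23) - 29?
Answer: -811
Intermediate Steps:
B*(-23) - 29 = 34*(-23) - 29 = -782 - 29 = -811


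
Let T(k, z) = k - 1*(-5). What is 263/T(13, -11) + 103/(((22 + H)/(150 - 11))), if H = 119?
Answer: 98263/846 ≈ 116.15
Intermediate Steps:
T(k, z) = 5 + k (T(k, z) = k + 5 = 5 + k)
263/T(13, -11) + 103/(((22 + H)/(150 - 11))) = 263/(5 + 13) + 103/(((22 + 119)/(150 - 11))) = 263/18 + 103/((141/139)) = 263*(1/18) + 103/((141*(1/139))) = 263/18 + 103/(141/139) = 263/18 + 103*(139/141) = 263/18 + 14317/141 = 98263/846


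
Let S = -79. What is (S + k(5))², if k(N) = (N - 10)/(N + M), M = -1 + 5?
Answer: 512656/81 ≈ 6329.1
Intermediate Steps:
M = 4
k(N) = (-10 + N)/(4 + N) (k(N) = (N - 10)/(N + 4) = (-10 + N)/(4 + N))
(S + k(5))² = (-79 + (-10 + 5)/(4 + 5))² = (-79 - 5/9)² = (-716/9)² = 512656/81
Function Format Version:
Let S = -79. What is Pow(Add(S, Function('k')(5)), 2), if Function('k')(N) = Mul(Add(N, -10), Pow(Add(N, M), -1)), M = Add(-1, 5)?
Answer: Rational(512656, 81) ≈ 6329.1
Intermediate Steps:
M = 4
Function('k')(N) = Mul(Pow(Add(4, N), -1), Add(-10, N)) (Function('k')(N) = Mul(Add(N, -10), Pow(Add(N, 4), -1)) = Mul(Add(-10, N), Pow(Add(4, N), -1)) = Mul(Pow(Add(4, N), -1), Add(-10, N)))
Pow(Add(S, Function('k')(5)), 2) = Pow(Add(-79, Mul(Pow(Add(4, 5), -1), Add(-10, 5))), 2) = Pow(Add(-79, Mul(Pow(9, -1), -5)), 2) = Pow(Add(-79, Mul(Rational(1, 9), -5)), 2) = Pow(Add(-79, Rational(-5, 9)), 2) = Pow(Rational(-716, 9), 2) = Rational(512656, 81)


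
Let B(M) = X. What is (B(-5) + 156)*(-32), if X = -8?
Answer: -4736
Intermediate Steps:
B(M) = -8
(B(-5) + 156)*(-32) = (-8 + 156)*(-32) = 148*(-32) = -4736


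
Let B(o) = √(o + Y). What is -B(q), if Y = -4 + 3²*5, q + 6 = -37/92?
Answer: -√73209/46 ≈ -5.8820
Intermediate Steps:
q = -589/92 (q = -6 - 37/92 = -589/92 ≈ -6.4022)
Y = 41 (Y = -4 + 9*5 = -4 + 45 = 41)
B(o) = √(41 + o) (B(o) = √(o + 41) = √(41 + o))
-B(q) = -√(41 - 589/92) = -√(3183/92) = -√73209/46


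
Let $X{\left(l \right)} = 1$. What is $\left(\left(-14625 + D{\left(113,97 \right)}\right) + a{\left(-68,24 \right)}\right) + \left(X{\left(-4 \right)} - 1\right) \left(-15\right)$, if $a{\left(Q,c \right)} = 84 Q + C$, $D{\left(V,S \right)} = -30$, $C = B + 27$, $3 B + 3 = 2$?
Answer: $- \frac{61021}{3} \approx -20340.0$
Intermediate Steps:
$B = - \frac{1}{3}$ ($B = -1 + \frac{1}{3} \cdot 2 = -1 + \frac{2}{3} = - \frac{1}{3} \approx -0.33333$)
$C = \frac{80}{3}$ ($C = - \frac{1}{3} + 27 = \frac{80}{3} \approx 26.667$)
$a{\left(Q,c \right)} = \frac{80}{3} + 84 Q$ ($a{\left(Q,c \right)} = 84 Q + \frac{80}{3} = \frac{80}{3} + 84 Q$)
$\left(\left(-14625 + D{\left(113,97 \right)}\right) + a{\left(-68,24 \right)}\right) + \left(X{\left(-4 \right)} - 1\right) \left(-15\right) = \left(\left(-14625 - 30\right) + \left(\frac{80}{3} + 84 \left(-68\right)\right)\right) + \left(1 - 1\right) \left(-15\right) = \left(-14655 + \left(\frac{80}{3} - 5712\right)\right) + 0 \left(-15\right) = \left(-14655 - \frac{17056}{3}\right) + 0 = - \frac{61021}{3} + 0 = - \frac{61021}{3}$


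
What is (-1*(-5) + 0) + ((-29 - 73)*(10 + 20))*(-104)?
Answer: 318245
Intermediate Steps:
(-1*(-5) + 0) + ((-29 - 73)*(10 + 20))*(-104) = (5 + 0) - 102*30*(-104) = 5 - 3060*(-104) = 5 + 318240 = 318245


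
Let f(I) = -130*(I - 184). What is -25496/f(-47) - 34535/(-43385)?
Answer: -6905791/130285155 ≈ -0.053005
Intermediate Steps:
f(I) = 23920 - 130*I (f(I) = -130*(-184 + I) = 23920 - 130*I)
-25496/f(-47) - 34535/(-43385) = -25496/(23920 - 130*(-47)) - 34535/(-43385) = -25496/(23920 + 6110) - 34535*(-1/43385) = -25496/30030 + 6907/8677 = -25496*1/30030 + 6907/8677 = -12748/15015 + 6907/8677 = -6905791/130285155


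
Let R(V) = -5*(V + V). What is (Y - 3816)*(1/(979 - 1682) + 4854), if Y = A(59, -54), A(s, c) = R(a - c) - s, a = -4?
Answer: -14929079375/703 ≈ -2.1236e+7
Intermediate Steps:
R(V) = -10*V
A(s, c) = 40 - s + 10*c (A(s, c) = -10*(-4 - c) - s = (40 + 10*c) - s = 40 - s + 10*c)
Y = -559 (Y = 40 - 1*59 + 10*(-54) = 40 - 59 - 540 = -559)
(Y - 3816)*(1/(979 - 1682) + 4854) = (-559 - 3816)*(1/(979 - 1682) + 4854) = -4375*(1/(-703) + 4854) = -4375*(-1/703 + 4854) = -4375*3412361/703 = -14929079375/703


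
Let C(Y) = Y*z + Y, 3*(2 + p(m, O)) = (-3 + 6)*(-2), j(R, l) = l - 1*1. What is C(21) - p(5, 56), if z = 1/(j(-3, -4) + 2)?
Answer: 18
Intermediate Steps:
j(R, l) = -1 + l (j(R, l) = l - 1 = -1 + l)
p(m, O) = -4 (p(m, O) = -2 + ((-3 + 6)*(-2))/3 = -2 + (3*(-2))/3 = -2 + (⅓)*(-6) = -2 - 2 = -4)
z = -⅓ (z = 1/((-1 - 4) + 2) = 1/(-5 + 2) = 1/(-3) = -⅓ ≈ -0.33333)
C(Y) = 2*Y/3 (C(Y) = Y*(-⅓) + Y = -Y/3 + Y = 2*Y/3)
C(21) - p(5, 56) = (⅔)*21 - 1*(-4) = 14 + 4 = 18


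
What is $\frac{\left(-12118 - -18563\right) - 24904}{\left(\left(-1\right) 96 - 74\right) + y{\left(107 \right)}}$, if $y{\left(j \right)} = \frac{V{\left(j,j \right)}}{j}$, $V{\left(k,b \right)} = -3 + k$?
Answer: $\frac{1975113}{18086} \approx 109.21$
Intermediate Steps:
$y{\left(j \right)} = \frac{-3 + j}{j}$
$\frac{\left(-12118 - -18563\right) - 24904}{\left(\left(-1\right) 96 - 74\right) + y{\left(107 \right)}} = \frac{\left(-12118 - -18563\right) - 24904}{\left(\left(-1\right) 96 - 74\right) + \frac{-3 + 107}{107}} = \frac{\left(-12118 + 18563\right) - 24904}{\left(-96 - 74\right) + \frac{1}{107} \cdot 104} = \frac{6445 - 24904}{-170 + \frac{104}{107}} = - \frac{18459}{- \frac{18086}{107}} = \left(-18459\right) \left(- \frac{107}{18086}\right) = \frac{1975113}{18086}$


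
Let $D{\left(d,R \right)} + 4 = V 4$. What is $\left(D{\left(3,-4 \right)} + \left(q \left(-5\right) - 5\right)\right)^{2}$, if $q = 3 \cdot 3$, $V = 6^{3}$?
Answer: $656100$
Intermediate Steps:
$V = 216$
$q = 9$
$D{\left(d,R \right)} = 860$ ($D{\left(d,R \right)} = -4 + 216 \cdot 4 = -4 + 864 = 860$)
$\left(D{\left(3,-4 \right)} + \left(q \left(-5\right) - 5\right)\right)^{2} = \left(860 + \left(9 \left(-5\right) - 5\right)\right)^{2} = \left(860 - 50\right)^{2} = 810^{2} = 656100$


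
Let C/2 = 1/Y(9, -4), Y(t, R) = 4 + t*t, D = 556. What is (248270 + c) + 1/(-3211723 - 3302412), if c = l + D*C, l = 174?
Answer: 27514210594587/110740295 ≈ 2.4846e+5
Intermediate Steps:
Y(t, R) = 4 + t**2
C = 2/85 (C = 2/(4 + 9**2) = 2/(4 + 81) = 2/85 ≈ 0.023529)
c = 15902/85 (c = 174 + 556*(2/85) = 174 + 1112/85 = 15902/85 ≈ 187.08)
(248270 + c) + 1/(-3211723 - 3302412) = (248270 + 15902/85) + 1/(-3211723 - 3302412) = 21118852/85 + 1/(-6514135) = 21118852/85 - 1/6514135 = 27514210594587/110740295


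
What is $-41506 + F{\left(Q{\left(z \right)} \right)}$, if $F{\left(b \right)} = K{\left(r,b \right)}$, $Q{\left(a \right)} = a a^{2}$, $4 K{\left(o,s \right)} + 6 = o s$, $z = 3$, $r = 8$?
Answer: $- \frac{82907}{2} \approx -41454.0$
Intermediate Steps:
$K{\left(o,s \right)} = - \frac{3}{2} + \frac{o s}{4}$
$Q{\left(a \right)} = a^{3}$
$F{\left(b \right)} = - \frac{3}{2} + 2 b$ ($F{\left(b \right)} = - \frac{3}{2} + \frac{1}{4} \cdot 8 b = - \frac{3}{2} + 2 b$)
$-41506 + F{\left(Q{\left(z \right)} \right)} = -41506 - \left(\frac{3}{2} - 2 \cdot 3^{3}\right) = -41506 + \left(- \frac{3}{2} + 2 \cdot 27\right) = -41506 + \left(- \frac{3}{2} + 54\right) = -41506 + \frac{105}{2} = - \frac{82907}{2}$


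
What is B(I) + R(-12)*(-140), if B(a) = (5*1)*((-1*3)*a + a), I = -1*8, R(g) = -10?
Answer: 1480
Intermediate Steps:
I = -8
B(a) = -10*a (B(a) = 5*(-3*a + a) = 5*(-2*a) = -10*a)
B(I) + R(-12)*(-140) = -10*(-8) - 10*(-140) = 80 + 1400 = 1480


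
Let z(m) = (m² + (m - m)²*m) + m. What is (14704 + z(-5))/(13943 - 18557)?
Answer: -2454/769 ≈ -3.1912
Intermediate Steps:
z(m) = m + m² (z(m) = (m² + 0²*m) + m = (m² + 0*m) + m = (m² + 0) + m = m² + m = m + m²)
(14704 + z(-5))/(13943 - 18557) = (14704 - 5*(1 - 5))/(13943 - 18557) = (14704 - 5*(-4))/(-4614) = (14704 + 20)*(-1/4614) = 14724*(-1/4614) = -2454/769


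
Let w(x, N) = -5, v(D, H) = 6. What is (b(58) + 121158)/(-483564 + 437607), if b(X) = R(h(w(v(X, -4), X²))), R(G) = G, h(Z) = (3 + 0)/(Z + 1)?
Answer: -161543/61276 ≈ -2.6363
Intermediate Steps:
h(Z) = 3/(1 + Z)
b(X) = -¾ (b(X) = 3/(1 - 5) = 3/(-4) = 3*(-¼) = -¾)
(b(58) + 121158)/(-483564 + 437607) = (-¾ + 121158)/(-483564 + 437607) = (484629/4)/(-45957) = (484629/4)*(-1/45957) = -161543/61276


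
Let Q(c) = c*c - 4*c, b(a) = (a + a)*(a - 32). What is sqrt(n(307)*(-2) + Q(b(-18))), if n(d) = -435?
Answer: sqrt(3233670) ≈ 1798.2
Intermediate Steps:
b(a) = 2*a*(-32 + a) (b(a) = (2*a)*(-32 + a) = 2*a*(-32 + a))
Q(c) = c**2 - 4*c
sqrt(n(307)*(-2) + Q(b(-18))) = sqrt(-435*(-2) + (2*(-18)*(-32 - 18))*(-4 + 2*(-18)*(-32 - 18))) = sqrt(870 + (2*(-18)*(-50))*(-4 + 2*(-18)*(-50))) = sqrt(870 + 1800*(-4 + 1800)) = sqrt(870 + 1800*1796) = sqrt(870 + 3232800) = sqrt(3233670)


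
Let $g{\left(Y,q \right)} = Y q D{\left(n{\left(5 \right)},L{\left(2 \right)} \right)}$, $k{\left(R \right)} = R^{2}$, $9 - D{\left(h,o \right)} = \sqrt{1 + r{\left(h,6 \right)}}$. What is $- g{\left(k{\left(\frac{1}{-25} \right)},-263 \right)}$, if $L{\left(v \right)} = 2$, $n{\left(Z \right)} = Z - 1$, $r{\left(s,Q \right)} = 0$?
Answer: $\frac{2104}{625} \approx 3.3664$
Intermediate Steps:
$n{\left(Z \right)} = -1 + Z$
$D{\left(h,o \right)} = 8$ ($D{\left(h,o \right)} = 9 - \sqrt{1 + 0} = 9 - \sqrt{1} = 9 - 1 = 8$)
$g{\left(Y,q \right)} = 8 Y q$ ($g{\left(Y,q \right)} = Y q 8 = 8 Y q$)
$- g{\left(k{\left(\frac{1}{-25} \right)},-263 \right)} = - 8 \left(\frac{1}{-25}\right)^{2} \left(-263\right) = - 8 \left(- \frac{1}{25}\right)^{2} \left(-263\right) = - \frac{8 \left(-263\right)}{625} = \left(-1\right) \left(- \frac{2104}{625}\right) = \frac{2104}{625}$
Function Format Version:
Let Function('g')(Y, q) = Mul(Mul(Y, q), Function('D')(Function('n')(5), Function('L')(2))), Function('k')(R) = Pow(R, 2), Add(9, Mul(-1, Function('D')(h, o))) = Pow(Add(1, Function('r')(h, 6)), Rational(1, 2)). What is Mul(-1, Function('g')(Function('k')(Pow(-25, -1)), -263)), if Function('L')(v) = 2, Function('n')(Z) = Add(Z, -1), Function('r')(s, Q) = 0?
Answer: Rational(2104, 625) ≈ 3.3664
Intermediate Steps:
Function('n')(Z) = Add(-1, Z)
Function('D')(h, o) = 8 (Function('D')(h, o) = Add(9, Mul(-1, Pow(Add(1, 0), Rational(1, 2)))) = Add(9, Mul(-1, Pow(1, Rational(1, 2)))) = Add(9, Mul(-1, 1)) = Add(9, -1) = 8)
Function('g')(Y, q) = Mul(8, Y, q) (Function('g')(Y, q) = Mul(Mul(Y, q), 8) = Mul(8, Y, q))
Mul(-1, Function('g')(Function('k')(Pow(-25, -1)), -263)) = Mul(-1, Mul(8, Pow(Pow(-25, -1), 2), -263)) = Mul(-1, Mul(8, Pow(Rational(-1, 25), 2), -263)) = Mul(-1, Mul(8, Rational(1, 625), -263)) = Mul(-1, Rational(-2104, 625)) = Rational(2104, 625)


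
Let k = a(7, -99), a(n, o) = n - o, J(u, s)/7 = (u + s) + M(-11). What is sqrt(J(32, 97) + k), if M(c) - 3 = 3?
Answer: sqrt(1051) ≈ 32.419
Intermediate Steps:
M(c) = 6 (M(c) = 3 + 3 = 6)
J(u, s) = 42 + 7*s + 7*u (J(u, s) = 7*((u + s) + 6) = 7*((s + u) + 6) = 7*(6 + s + u) = 42 + 7*s + 7*u)
k = 106 (k = 7 - 1*(-99) = 7 + 99 = 106)
sqrt(J(32, 97) + k) = sqrt((42 + 7*97 + 7*32) + 106) = sqrt((42 + 679 + 224) + 106) = sqrt(945 + 106) = sqrt(1051)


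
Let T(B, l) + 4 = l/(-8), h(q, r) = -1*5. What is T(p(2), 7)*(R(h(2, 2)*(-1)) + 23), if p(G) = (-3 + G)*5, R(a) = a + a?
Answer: -1287/8 ≈ -160.88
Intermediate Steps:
h(q, r) = -5
R(a) = 2*a
p(G) = -15 + 5*G
T(B, l) = -4 - l/8 (T(B, l) = -4 + l/(-8) = -4 + l*(-1/8) = -4 - l/8)
T(p(2), 7)*(R(h(2, 2)*(-1)) + 23) = (-4 - 1/8*7)*(2*(-5*(-1)) + 23) = (-4 - 7/8)*(2*5 + 23) = -39*(10 + 23)/8 = -39/8*33 = -1287/8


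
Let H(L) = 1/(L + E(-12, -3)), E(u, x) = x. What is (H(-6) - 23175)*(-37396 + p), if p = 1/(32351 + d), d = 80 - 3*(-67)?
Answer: 10605275032504/12237 ≈ 8.6666e+8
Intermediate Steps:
d = 281 (d = 80 + 201 = 281)
p = 1/32632 (p = 1/(32351 + 281) = 1/32632 ≈ 3.0645e-5)
H(L) = 1/(-3 + L) (H(L) = 1/(L - 3) = 1/(-3 + L))
(H(-6) - 23175)*(-37396 + p) = (1/(-3 - 6) - 23175)*(-37396 + 1/32632) = (1/(-9) - 23175)*(-1220306271/32632) = (-⅑ - 23175)*(-1220306271/32632) = -208576/9*(-1220306271/32632) = 10605275032504/12237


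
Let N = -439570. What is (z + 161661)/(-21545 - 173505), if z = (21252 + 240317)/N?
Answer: -71061064201/85738128500 ≈ -0.82882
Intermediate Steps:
z = -261569/439570 (z = (21252 + 240317)/(-439570) = 261569*(-1/439570) = -261569/439570 ≈ -0.59506)
(z + 161661)/(-21545 - 173505) = (-261569/439570 + 161661)/(-21545 - 173505) = (71061064201/439570)/(-195050) = (71061064201/439570)*(-1/195050) = -71061064201/85738128500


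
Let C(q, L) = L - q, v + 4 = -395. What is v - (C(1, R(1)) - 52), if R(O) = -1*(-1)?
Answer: -347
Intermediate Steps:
R(O) = 1
v = -399 (v = -4 - 395 = -399)
v - (C(1, R(1)) - 52) = -399 - ((1 - 1*1) - 52) = -399 - ((1 - 1) - 52) = -399 - (0 - 52) = -399 - 1*(-52) = -399 + 52 = -347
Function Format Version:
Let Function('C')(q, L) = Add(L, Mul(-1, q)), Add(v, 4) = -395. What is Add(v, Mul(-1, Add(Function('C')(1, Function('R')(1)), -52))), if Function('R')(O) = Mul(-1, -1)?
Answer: -347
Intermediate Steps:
Function('R')(O) = 1
v = -399 (v = Add(-4, -395) = -399)
Add(v, Mul(-1, Add(Function('C')(1, Function('R')(1)), -52))) = Add(-399, Mul(-1, Add(Add(1, Mul(-1, 1)), -52))) = Add(-399, Mul(-1, Add(Add(1, -1), -52))) = Add(-399, Mul(-1, Add(0, -52))) = Add(-399, Mul(-1, -52)) = Add(-399, 52) = -347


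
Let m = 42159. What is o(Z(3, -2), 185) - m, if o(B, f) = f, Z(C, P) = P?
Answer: -41974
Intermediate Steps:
o(Z(3, -2), 185) - m = 185 - 1*42159 = 185 - 42159 = -41974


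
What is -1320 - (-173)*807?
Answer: 138291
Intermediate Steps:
-1320 - (-173)*807 = -1320 - 173*(-807) = -1320 + 139611 = 138291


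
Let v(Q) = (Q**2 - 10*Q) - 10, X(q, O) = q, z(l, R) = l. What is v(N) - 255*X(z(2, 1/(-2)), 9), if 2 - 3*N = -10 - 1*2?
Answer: -4904/9 ≈ -544.89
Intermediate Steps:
N = 14/3 (N = 2/3 - (-10 - 1*2)/3 = 2/3 - (-10 - 2)/3 = 2/3 - 1/3*(-12) = 2/3 + 4 = 14/3 ≈ 4.6667)
v(Q) = -10 + Q**2 - 10*Q
v(N) - 255*X(z(2, 1/(-2)), 9) = (-10 + (14/3)**2 - 10*14/3) - 255*2 = (-10 + 196/9 - 140/3) - 510 = -314/9 - 510 = -4904/9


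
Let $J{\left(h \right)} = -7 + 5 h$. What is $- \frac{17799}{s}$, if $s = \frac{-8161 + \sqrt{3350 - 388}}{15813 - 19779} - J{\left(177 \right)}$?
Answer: $\frac{81743879878386}{4022861891069} - \frac{23530278 \sqrt{2962}}{4022861891069} \approx 20.32$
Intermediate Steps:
$s = - \frac{3473987}{3966} - \frac{\sqrt{2962}}{3966}$ ($s = \frac{-8161 + \sqrt{3350 - 388}}{15813 - 19779} - \left(-7 + 5 \cdot 177\right) = \frac{-8161 + \sqrt{2962}}{-3966} - \left(-7 + 885\right) = \left(-8161 + \sqrt{2962}\right) \left(- \frac{1}{3966}\right) - 878 = \left(\frac{8161}{3966} - \frac{\sqrt{2962}}{3966}\right) - 878 = - \frac{3473987}{3966} - \frac{\sqrt{2962}}{3966} \approx -875.96$)
$- \frac{17799}{s} = - \frac{17799}{- \frac{3473987}{3966} - \frac{\sqrt{2962}}{3966}}$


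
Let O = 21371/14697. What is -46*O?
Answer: -602/9 ≈ -66.889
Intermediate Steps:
O = 301/207 (O = 21371*(1/14697) = 301/207 ≈ 1.4541)
-46*O = -46*301/207 = -602/9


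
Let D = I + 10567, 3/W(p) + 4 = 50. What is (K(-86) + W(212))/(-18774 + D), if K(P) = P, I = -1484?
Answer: 3953/445786 ≈ 0.0088675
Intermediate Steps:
W(p) = 3/46 (W(p) = 3/(-4 + 50) = 3/46)
D = 9083 (D = -1484 + 10567 = 9083)
(K(-86) + W(212))/(-18774 + D) = (-86 + 3/46)/(-18774 + 9083) = -3953/46/(-9691) = -3953/46*(-1/9691) = 3953/445786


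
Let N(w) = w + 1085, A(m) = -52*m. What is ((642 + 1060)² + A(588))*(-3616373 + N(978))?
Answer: -10359436522680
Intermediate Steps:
N(w) = 1085 + w
((642 + 1060)² + A(588))*(-3616373 + N(978)) = ((642 + 1060)² - 52*588)*(-3616373 + (1085 + 978)) = (1702² - 30576)*(-3616373 + 2063) = (2896804 - 30576)*(-3614310) = 2866228*(-3614310) = -10359436522680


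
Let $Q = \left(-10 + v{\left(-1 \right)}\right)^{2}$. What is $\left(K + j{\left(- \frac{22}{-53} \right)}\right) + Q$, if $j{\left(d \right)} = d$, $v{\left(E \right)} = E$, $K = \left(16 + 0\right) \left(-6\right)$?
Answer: $\frac{1347}{53} \approx 25.415$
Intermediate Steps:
$K = -96$ ($K = 16 \left(-6\right) = -96$)
$Q = 121$ ($Q = \left(-10 - 1\right)^{2} = \left(-11\right)^{2} = 121$)
$\left(K + j{\left(- \frac{22}{-53} \right)}\right) + Q = \left(-96 - \frac{22}{-53}\right) + 121 = \left(-96 - - \frac{22}{53}\right) + 121 = \left(-96 + \frac{22}{53}\right) + 121 = - \frac{5066}{53} + 121 = \frac{1347}{53}$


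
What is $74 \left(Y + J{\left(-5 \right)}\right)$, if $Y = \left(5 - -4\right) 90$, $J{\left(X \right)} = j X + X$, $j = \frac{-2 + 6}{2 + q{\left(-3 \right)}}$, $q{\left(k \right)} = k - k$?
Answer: $58830$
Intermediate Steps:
$q{\left(k \right)} = 0$
$j = 2$ ($j = \frac{-2 + 6}{2 + 0} = \frac{4}{2} = 4 \cdot \frac{1}{2} = 2$)
$J{\left(X \right)} = 3 X$ ($J{\left(X \right)} = 2 X + X = 3 X$)
$Y = 810$ ($Y = \left(5 + 4\right) 90 = 9 \cdot 90 = 810$)
$74 \left(Y + J{\left(-5 \right)}\right) = 74 \left(810 + 3 \left(-5\right)\right) = 74 \left(810 - 15\right) = 74 \cdot 795 = 58830$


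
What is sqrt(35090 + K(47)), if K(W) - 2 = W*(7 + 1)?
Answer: 2*sqrt(8867) ≈ 188.33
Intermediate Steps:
K(W) = 2 + 8*W (K(W) = 2 + W*(7 + 1) = 2 + W*8 = 2 + 8*W)
sqrt(35090 + K(47)) = sqrt(35090 + (2 + 8*47)) = sqrt(35090 + (2 + 376)) = sqrt(35090 + 378) = sqrt(35468) = 2*sqrt(8867)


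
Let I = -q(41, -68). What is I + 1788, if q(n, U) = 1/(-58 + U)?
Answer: 225289/126 ≈ 1788.0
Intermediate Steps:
I = 1/126 (I = -1/(-58 - 68) = -1/(-126) = -1*(-1/126) = 1/126 ≈ 0.0079365)
I + 1788 = 1/126 + 1788 = 225289/126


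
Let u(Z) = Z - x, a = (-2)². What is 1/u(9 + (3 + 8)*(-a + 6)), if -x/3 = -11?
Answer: -½ ≈ -0.50000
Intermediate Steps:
x = 33 (x = -3*(-11) = 33)
a = 4
u(Z) = -33 + Z (u(Z) = Z - 1*33 = Z - 33 = -33 + Z)
1/u(9 + (3 + 8)*(-a + 6)) = 1/(-33 + (9 + (3 + 8)*(-1*4 + 6))) = 1/(-33 + (9 + 11*(-4 + 6))) = 1/(-33 + (9 + 11*2)) = 1/(-33 + (9 + 22)) = 1/(-33 + 31) = 1/(-2) = -½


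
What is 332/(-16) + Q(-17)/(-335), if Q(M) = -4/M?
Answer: -472701/22780 ≈ -20.751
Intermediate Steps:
332/(-16) + Q(-17)/(-335) = 332/(-16) - 4/(-17)/(-335) = 332*(-1/16) - 4*(-1/17)*(-1/335) = -83/4 + (4/17)*(-1/335) = -83/4 - 4/5695 = -472701/22780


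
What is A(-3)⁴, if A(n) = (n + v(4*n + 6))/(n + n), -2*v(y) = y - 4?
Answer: 1/81 ≈ 0.012346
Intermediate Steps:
v(y) = 2 - y/2 (v(y) = -(y - 4)/2 = -(-4 + y)/2 = 2 - y/2)
A(n) = (-1 - n)/(2*n) (A(n) = (n + (2 - (4*n + 6)/2))/(n + n) = (n + (2 - (6 + 4*n)/2))/((2*n)) = (n + (2 + (-3 - 2*n)))*(1/(2*n)) = (n + (-1 - 2*n))*(1/(2*n)) = (-1 - n)*(1/(2*n)) = (-1 - n)/(2*n))
A(-3)⁴ = ((½)*(-1 - 1*(-3))/(-3))⁴ = ((½)*(-⅓)*(-1 + 3))⁴ = ((½)*(-⅓)*2)⁴ = (-⅓)⁴ = 1/81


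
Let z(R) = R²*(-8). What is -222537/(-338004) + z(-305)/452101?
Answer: -50311125521/50937315468 ≈ -0.98771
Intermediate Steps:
z(R) = -8*R²
-222537/(-338004) + z(-305)/452101 = -222537/(-338004) - 8*(-305)²/452101 = -222537*(-1/338004) - 8*93025*(1/452101) = 74179/112668 - 744200*1/452101 = 74179/112668 - 744200/452101 = -50311125521/50937315468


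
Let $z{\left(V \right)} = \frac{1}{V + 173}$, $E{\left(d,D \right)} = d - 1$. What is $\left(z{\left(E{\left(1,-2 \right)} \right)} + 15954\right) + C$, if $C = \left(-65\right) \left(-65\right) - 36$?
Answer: $\frac{3484740}{173} \approx 20143.0$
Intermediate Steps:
$E{\left(d,D \right)} = -1 + d$ ($E{\left(d,D \right)} = d - 1 = -1 + d$)
$C = 4189$ ($C = 4225 - 36 = 4189$)
$z{\left(V \right)} = \frac{1}{173 + V}$
$\left(z{\left(E{\left(1,-2 \right)} \right)} + 15954\right) + C = \left(\frac{1}{173 + \left(-1 + 1\right)} + 15954\right) + 4189 = \left(\frac{1}{173 + 0} + 15954\right) + 4189 = \left(\frac{1}{173} + 15954\right) + 4189 = \frac{2760043}{173} + 4189 = \frac{3484740}{173}$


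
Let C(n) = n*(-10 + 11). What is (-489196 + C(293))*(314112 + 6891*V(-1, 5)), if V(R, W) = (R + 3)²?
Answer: -167046421428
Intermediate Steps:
V(R, W) = (3 + R)²
C(n) = n (C(n) = n*1 = n)
(-489196 + C(293))*(314112 + 6891*V(-1, 5)) = (-489196 + 293)*(314112 + 6891*(3 - 1)²) = -488903*(314112 + 6891*2²) = -488903*(314112 + 6891*4) = -488903*(314112 + 27564) = -488903*341676 = -167046421428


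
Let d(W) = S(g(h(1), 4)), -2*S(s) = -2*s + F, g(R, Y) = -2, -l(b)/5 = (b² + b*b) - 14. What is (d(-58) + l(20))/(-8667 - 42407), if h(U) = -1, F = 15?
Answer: 7879/102148 ≈ 0.077133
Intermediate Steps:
l(b) = 70 - 10*b² (l(b) = -5*((b² + b*b) - 14) = -5*((b² + b²) - 14) = -5*(2*b² - 14) = -5*(-14 + 2*b²) = 70 - 10*b²)
S(s) = -15/2 + s (S(s) = -(-2*s + 15)/2 = -(15 - 2*s)/2 = -15/2 + s)
d(W) = -19/2 (d(W) = -15/2 - 2 = -19/2)
(d(-58) + l(20))/(-8667 - 42407) = (-19/2 + (70 - 10*20²))/(-8667 - 42407) = (-19/2 + (70 - 10*400))/(-51074) = (-19/2 + (70 - 4000))*(-1/51074) = (-19/2 - 3930)*(-1/51074) = -7879/2*(-1/51074) = 7879/102148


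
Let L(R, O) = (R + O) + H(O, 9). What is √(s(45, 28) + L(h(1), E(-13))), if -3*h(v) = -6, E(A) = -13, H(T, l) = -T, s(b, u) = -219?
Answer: I*√217 ≈ 14.731*I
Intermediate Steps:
h(v) = 2 (h(v) = -⅓*(-6) = 2)
L(R, O) = R (L(R, O) = (R + O) - O = (O + R) - O = R)
√(s(45, 28) + L(h(1), E(-13))) = √(-219 + 2) = √(-217) = I*√217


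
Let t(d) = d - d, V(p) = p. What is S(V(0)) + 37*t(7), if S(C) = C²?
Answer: 0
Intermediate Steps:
t(d) = 0
S(V(0)) + 37*t(7) = 0² + 37*0 = 0 + 0 = 0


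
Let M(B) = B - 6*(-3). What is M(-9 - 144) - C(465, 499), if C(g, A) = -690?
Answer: 555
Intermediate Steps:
M(B) = 18 + B (M(B) = B + 18 = 18 + B)
M(-9 - 144) - C(465, 499) = (18 + (-9 - 144)) - 1*(-690) = (18 - 153) + 690 = -135 + 690 = 555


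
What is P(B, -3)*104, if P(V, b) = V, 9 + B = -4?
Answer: -1352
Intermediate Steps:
B = -13 (B = -9 - 4 = -13)
P(B, -3)*104 = -13*104 = -1352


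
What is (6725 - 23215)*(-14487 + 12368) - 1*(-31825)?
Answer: 34974135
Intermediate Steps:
(6725 - 23215)*(-14487 + 12368) - 1*(-31825) = -16490*(-2119) + 31825 = 34942310 + 31825 = 34974135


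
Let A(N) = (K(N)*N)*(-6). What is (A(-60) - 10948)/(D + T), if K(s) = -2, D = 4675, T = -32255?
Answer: 2917/6895 ≈ 0.42306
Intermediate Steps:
A(N) = 12*N (A(N) = -2*N*(-6) = 12*N)
(A(-60) - 10948)/(D + T) = (12*(-60) - 10948)/(4675 - 32255) = (-720 - 10948)/(-27580) = -11668*(-1/27580) = 2917/6895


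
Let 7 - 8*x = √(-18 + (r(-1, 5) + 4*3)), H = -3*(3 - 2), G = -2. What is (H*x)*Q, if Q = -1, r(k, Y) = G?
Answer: 21/8 - 3*I*√2/4 ≈ 2.625 - 1.0607*I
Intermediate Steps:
r(k, Y) = -2
H = -3 (H = -3*1 = -3)
x = 7/8 - I*√2/4 (x = 7/8 - √(-18 + (-2 + 4*3))/8 = 7/8 - √(-18 + (-2 + 12))/8 = 7/8 - √(-18 + 10)/8 = 7/8 - I*√2/4 ≈ 0.875 - 0.35355*I)
(H*x)*Q = -3*(7/8 - I*√2/4)*(-1) = (-21/8 + 3*I*√2/4)*(-1) = 21/8 - 3*I*√2/4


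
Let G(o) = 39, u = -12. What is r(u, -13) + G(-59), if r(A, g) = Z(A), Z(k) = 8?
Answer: 47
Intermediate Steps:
r(A, g) = 8
r(u, -13) + G(-59) = 8 + 39 = 47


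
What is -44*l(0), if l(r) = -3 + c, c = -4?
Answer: 308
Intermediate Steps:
l(r) = -7 (l(r) = -3 - 4 = -7)
-44*l(0) = -44*(-7) = 308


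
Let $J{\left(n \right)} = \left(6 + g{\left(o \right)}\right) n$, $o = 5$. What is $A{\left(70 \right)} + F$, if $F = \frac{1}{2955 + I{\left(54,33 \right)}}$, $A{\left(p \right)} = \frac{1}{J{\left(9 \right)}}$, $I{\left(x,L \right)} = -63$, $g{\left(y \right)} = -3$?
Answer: $\frac{973}{26028} \approx 0.037383$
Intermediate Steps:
$J{\left(n \right)} = 3 n$ ($J{\left(n \right)} = \left(6 - 3\right) n = 3 n$)
$A{\left(p \right)} = \frac{1}{27}$ ($A{\left(p \right)} = \frac{1}{3 \cdot 9} = \frac{1}{27}$)
$F = \frac{1}{2892}$ ($F = \frac{1}{2955 - 63} = \frac{1}{2892} \approx 0.00034578$)
$A{\left(70 \right)} + F = \frac{1}{27} + \frac{1}{2892} = \frac{973}{26028}$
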